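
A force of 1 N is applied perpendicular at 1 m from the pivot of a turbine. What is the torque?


Given: F = 1 N, r = 1 m, angle = 90 deg (perpendicular)
Using tau = F * r * sin(90)
sin(90) = 1
tau = 1 * 1 * 1
tau = 1 Nm

1 Nm


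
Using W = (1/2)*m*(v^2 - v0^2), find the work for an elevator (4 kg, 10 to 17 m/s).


Given: m = 4 kg, v0 = 10 m/s, v = 17 m/s
Using W = (1/2)*m*(v^2 - v0^2)
v^2 = 17^2 = 289
v0^2 = 10^2 = 100
v^2 - v0^2 = 289 - 100 = 189
W = (1/2)*4*189 = 378 J

378 J


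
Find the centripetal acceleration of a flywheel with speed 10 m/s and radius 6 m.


Given: v = 10 m/s, r = 6 m
Using a_c = v^2 / r
a_c = 10^2 / 6
a_c = 100 / 6
a_c = 50/3 m/s^2

50/3 m/s^2


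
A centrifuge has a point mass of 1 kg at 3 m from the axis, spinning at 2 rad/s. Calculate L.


Given: m = 1 kg, r = 3 m, omega = 2 rad/s
For a point mass: I = m*r^2
I = 1*3^2 = 1*9 = 9
L = I*omega = 9*2
L = 18 kg*m^2/s

18 kg*m^2/s


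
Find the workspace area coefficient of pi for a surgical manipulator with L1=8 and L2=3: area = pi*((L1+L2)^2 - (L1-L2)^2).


Given: L1 = 8, L2 = 3
(L1+L2)^2 = (11)^2 = 121
(L1-L2)^2 = (5)^2 = 25
Difference = 121 - 25 = 96
This equals 4*L1*L2 = 4*8*3 = 96
Workspace area = 96*pi

96


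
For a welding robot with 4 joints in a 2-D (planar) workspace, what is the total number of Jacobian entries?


Given: task space dimension = 2, joints = 4
Jacobian is a 2 x 4 matrix
Total entries = rows * columns
Total = 2 * 4
Total = 8

8


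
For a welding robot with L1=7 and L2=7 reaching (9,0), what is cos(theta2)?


Given: L1 = 7, L2 = 7, target (x, y) = (9, 0)
Using cos(theta2) = (x^2 + y^2 - L1^2 - L2^2) / (2*L1*L2)
x^2 + y^2 = 9^2 + 0 = 81
L1^2 + L2^2 = 49 + 49 = 98
Numerator = 81 - 98 = -17
Denominator = 2*7*7 = 98
cos(theta2) = -17/98 = -17/98

-17/98


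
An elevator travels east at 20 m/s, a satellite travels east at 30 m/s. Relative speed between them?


Given: v_A = 20 m/s east, v_B = 30 m/s east
Both move in the same direction; relative speed = |v_A - v_B|
|20 - 30| = |-10|
= 10 m/s

10 m/s


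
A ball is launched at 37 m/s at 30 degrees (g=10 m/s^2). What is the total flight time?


Given: v0 = 37 m/s, theta = 30 deg, g = 10 m/s^2
sin(30) = 1/2
Using T = 2*v0*sin(theta) / g
T = 2*37*1/2 / 10
T = 37 / 10
T = 37/10 s

37/10 s


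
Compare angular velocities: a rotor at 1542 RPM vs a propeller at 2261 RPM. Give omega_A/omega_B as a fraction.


Given: RPM_A = 1542, RPM_B = 2261
omega = 2*pi*RPM/60, so omega_A/omega_B = RPM_A / RPM_B
omega_A/omega_B = 1542 / 2261
omega_A/omega_B = 1542/2261

1542/2261


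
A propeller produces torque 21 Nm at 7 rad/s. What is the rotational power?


Given: tau = 21 Nm, omega = 7 rad/s
Using P = tau * omega
P = 21 * 7
P = 147 W

147 W


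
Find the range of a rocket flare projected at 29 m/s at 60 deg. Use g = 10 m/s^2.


Given: v0 = 29 m/s, theta = 60 deg, g = 10 m/s^2
sin(2*60) = sin(120) = sqrt(3)/2
Using R = v0^2 * sin(2*theta) / g
R = 29^2 * (sqrt(3)/2) / 10
R = 841 * sqrt(3) / 20
R = 841/20*sqrt(3) m

841/20*sqrt(3) m


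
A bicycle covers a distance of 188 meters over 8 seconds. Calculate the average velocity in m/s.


Given: distance d = 188 m, time t = 8 s
Using v = d / t
v = 188 / 8
v = 47/2 m/s

47/2 m/s


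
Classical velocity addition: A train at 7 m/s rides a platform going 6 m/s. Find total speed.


Given: object velocity = 7 m/s, platform velocity = 6 m/s (same direction)
Using classical velocity addition: v_total = v_object + v_platform
v_total = 7 + 6
v_total = 13 m/s

13 m/s


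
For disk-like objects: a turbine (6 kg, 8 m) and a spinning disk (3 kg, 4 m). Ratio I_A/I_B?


Given: M1=6 kg, R1=8 m, M2=3 kg, R2=4 m
For a disk: I = (1/2)*M*R^2, so I_A/I_B = (M1*R1^2)/(M2*R2^2)
M1*R1^2 = 6*64 = 384
M2*R2^2 = 3*16 = 48
I_A/I_B = 384/48 = 8

8


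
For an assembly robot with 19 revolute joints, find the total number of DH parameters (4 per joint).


Given: 19 joints, 4 DH parameters per joint (d, theta, a, alpha)
Total DH parameters = number_of_joints * 4
Total = 19 * 4
Total = 76

76


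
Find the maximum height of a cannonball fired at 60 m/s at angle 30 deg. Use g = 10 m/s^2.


Given: v0 = 60 m/s, theta = 30 deg, g = 10 m/s^2
sin^2(30) = 1/4
Using H = v0^2 * sin^2(theta) / (2*g)
H = 60^2 * 1/4 / (2*10)
H = 3600 * 1/4 / 20
H = 900 / 20
H = 45 m

45 m


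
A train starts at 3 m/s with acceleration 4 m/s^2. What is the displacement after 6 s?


Given: v0 = 3 m/s, a = 4 m/s^2, t = 6 s
Using s = v0*t + (1/2)*a*t^2
s = 3*6 + (1/2)*4*6^2
s = 18 + (1/2)*144
s = 18 + 72
s = 90

90 m


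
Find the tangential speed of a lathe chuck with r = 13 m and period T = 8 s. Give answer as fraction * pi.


Given: radius r = 13 m, period T = 8 s
Using v = 2*pi*r / T
v = 2*pi*13 / 8
v = 26*pi / 8
v = 13/4*pi m/s

13/4*pi m/s


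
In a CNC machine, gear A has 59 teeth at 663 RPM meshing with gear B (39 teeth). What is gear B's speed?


Given: N1 = 59 teeth, w1 = 663 RPM, N2 = 39 teeth
Using N1*w1 = N2*w2
w2 = N1*w1 / N2
w2 = 59*663 / 39
w2 = 39117 / 39
w2 = 1003 RPM

1003 RPM


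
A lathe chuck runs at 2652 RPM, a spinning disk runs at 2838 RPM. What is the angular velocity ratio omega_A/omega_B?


Given: RPM_A = 2652, RPM_B = 2838
omega = 2*pi*RPM/60, so omega_A/omega_B = RPM_A / RPM_B
omega_A/omega_B = 2652 / 2838
omega_A/omega_B = 442/473

442/473


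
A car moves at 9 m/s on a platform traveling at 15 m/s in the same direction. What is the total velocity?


Given: object velocity = 9 m/s, platform velocity = 15 m/s (same direction)
Using classical velocity addition: v_total = v_object + v_platform
v_total = 9 + 15
v_total = 24 m/s

24 m/s


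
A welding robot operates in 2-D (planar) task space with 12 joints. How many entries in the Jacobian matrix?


Given: task space dimension = 2, joints = 12
Jacobian is a 2 x 12 matrix
Total entries = rows * columns
Total = 2 * 12
Total = 24

24


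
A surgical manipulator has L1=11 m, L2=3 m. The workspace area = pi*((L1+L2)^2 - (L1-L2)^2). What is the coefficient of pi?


Given: L1 = 11, L2 = 3
(L1+L2)^2 = (14)^2 = 196
(L1-L2)^2 = (8)^2 = 64
Difference = 196 - 64 = 132
This equals 4*L1*L2 = 4*11*3 = 132
Workspace area = 132*pi

132


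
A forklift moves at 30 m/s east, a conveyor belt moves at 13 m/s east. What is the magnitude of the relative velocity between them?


Given: v_A = 30 m/s east, v_B = 13 m/s east
Both move in the same direction; relative speed = |v_A - v_B|
|30 - 13| = |17|
= 17 m/s

17 m/s


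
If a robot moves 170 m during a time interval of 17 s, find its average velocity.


Given: distance d = 170 m, time t = 17 s
Using v = d / t
v = 170 / 17
v = 10 m/s

10 m/s


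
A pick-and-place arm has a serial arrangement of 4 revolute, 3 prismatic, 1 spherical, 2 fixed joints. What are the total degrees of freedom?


Given: serial robot with 4 revolute, 3 prismatic, 1 spherical, 2 fixed joints
DOF contribution per joint type: revolute=1, prismatic=1, spherical=3, fixed=0
DOF = 4*1 + 3*1 + 1*3 + 2*0
DOF = 10

10


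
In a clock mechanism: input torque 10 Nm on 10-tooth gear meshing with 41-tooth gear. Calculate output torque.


Given: N1 = 10, N2 = 41, T1 = 10 Nm
Using T2/T1 = N2/N1
T2 = T1 * N2 / N1
T2 = 10 * 41 / 10
T2 = 410 / 10
T2 = 41 Nm

41 Nm


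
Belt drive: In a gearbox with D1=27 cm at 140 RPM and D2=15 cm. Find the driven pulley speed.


Given: D1 = 27 cm, w1 = 140 RPM, D2 = 15 cm
Using D1*w1 = D2*w2
w2 = D1*w1 / D2
w2 = 27*140 / 15
w2 = 3780 / 15
w2 = 252 RPM

252 RPM


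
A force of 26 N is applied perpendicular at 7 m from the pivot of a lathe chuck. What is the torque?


Given: F = 26 N, r = 7 m, angle = 90 deg (perpendicular)
Using tau = F * r * sin(90)
sin(90) = 1
tau = 26 * 7 * 1
tau = 182 Nm

182 Nm


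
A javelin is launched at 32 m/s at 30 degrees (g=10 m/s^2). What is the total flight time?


Given: v0 = 32 m/s, theta = 30 deg, g = 10 m/s^2
sin(30) = 1/2
Using T = 2*v0*sin(theta) / g
T = 2*32*1/2 / 10
T = 32 / 10
T = 16/5 s

16/5 s


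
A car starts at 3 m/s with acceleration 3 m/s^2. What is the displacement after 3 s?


Given: v0 = 3 m/s, a = 3 m/s^2, t = 3 s
Using s = v0*t + (1/2)*a*t^2
s = 3*3 + (1/2)*3*3^2
s = 9 + (1/2)*27
s = 9 + 27/2
s = 45/2

45/2 m


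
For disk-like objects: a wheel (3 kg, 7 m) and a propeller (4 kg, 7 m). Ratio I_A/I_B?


Given: M1=3 kg, R1=7 m, M2=4 kg, R2=7 m
For a disk: I = (1/2)*M*R^2, so I_A/I_B = (M1*R1^2)/(M2*R2^2)
M1*R1^2 = 3*49 = 147
M2*R2^2 = 4*49 = 196
I_A/I_B = 147/196 = 3/4

3/4


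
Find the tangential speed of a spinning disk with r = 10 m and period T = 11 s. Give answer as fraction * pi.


Given: radius r = 10 m, period T = 11 s
Using v = 2*pi*r / T
v = 2*pi*10 / 11
v = 20*pi / 11
v = 20/11*pi m/s

20/11*pi m/s


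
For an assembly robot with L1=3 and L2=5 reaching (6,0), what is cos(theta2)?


Given: L1 = 3, L2 = 5, target (x, y) = (6, 0)
Using cos(theta2) = (x^2 + y^2 - L1^2 - L2^2) / (2*L1*L2)
x^2 + y^2 = 6^2 + 0 = 36
L1^2 + L2^2 = 9 + 25 = 34
Numerator = 36 - 34 = 2
Denominator = 2*3*5 = 30
cos(theta2) = 2/30 = 1/15

1/15


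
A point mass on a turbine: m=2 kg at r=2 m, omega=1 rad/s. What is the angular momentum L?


Given: m = 2 kg, r = 2 m, omega = 1 rad/s
For a point mass: I = m*r^2
I = 2*2^2 = 2*4 = 8
L = I*omega = 8*1
L = 8 kg*m^2/s

8 kg*m^2/s


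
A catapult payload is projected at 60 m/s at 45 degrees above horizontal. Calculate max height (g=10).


Given: v0 = 60 m/s, theta = 45 deg, g = 10 m/s^2
sin^2(45) = 1/2
Using H = v0^2 * sin^2(theta) / (2*g)
H = 60^2 * 1/2 / (2*10)
H = 3600 * 1/2 / 20
H = 1800 / 20
H = 90 m

90 m


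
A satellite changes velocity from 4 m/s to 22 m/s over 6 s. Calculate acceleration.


Given: initial velocity v0 = 4 m/s, final velocity v = 22 m/s, time t = 6 s
Using a = (v - v0) / t
a = (22 - 4) / 6
a = 18 / 6
a = 3 m/s^2

3 m/s^2


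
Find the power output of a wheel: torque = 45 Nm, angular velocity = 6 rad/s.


Given: tau = 45 Nm, omega = 6 rad/s
Using P = tau * omega
P = 45 * 6
P = 270 W

270 W


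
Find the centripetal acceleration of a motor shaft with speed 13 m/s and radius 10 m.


Given: v = 13 m/s, r = 10 m
Using a_c = v^2 / r
a_c = 13^2 / 10
a_c = 169 / 10
a_c = 169/10 m/s^2

169/10 m/s^2


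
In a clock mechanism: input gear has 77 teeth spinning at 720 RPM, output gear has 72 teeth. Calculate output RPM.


Given: N1 = 77 teeth, w1 = 720 RPM, N2 = 72 teeth
Using N1*w1 = N2*w2
w2 = N1*w1 / N2
w2 = 77*720 / 72
w2 = 55440 / 72
w2 = 770 RPM

770 RPM


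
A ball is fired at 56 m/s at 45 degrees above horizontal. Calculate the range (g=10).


Given: v0 = 56 m/s, theta = 45 deg, g = 10 m/s^2
sin(2*45) = sin(90) = 1
Using R = v0^2 * sin(2*theta) / g
R = 56^2 * 1 / 10
R = 3136 / 10
R = 1568/5 m

1568/5 m


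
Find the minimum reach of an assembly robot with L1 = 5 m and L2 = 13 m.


Given: L1 = 5 m, L2 = 13 m
For a 2-link planar arm, min reach = |L1 - L2| (second link folded back)
Min reach = |5 - 13|
Min reach = 8 m

8 m


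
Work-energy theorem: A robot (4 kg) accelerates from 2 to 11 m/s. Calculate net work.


Given: m = 4 kg, v0 = 2 m/s, v = 11 m/s
Using W = (1/2)*m*(v^2 - v0^2)
v^2 = 11^2 = 121
v0^2 = 2^2 = 4
v^2 - v0^2 = 121 - 4 = 117
W = (1/2)*4*117 = 234 J

234 J


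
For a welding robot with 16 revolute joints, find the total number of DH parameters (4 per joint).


Given: 16 joints, 4 DH parameters per joint (d, theta, a, alpha)
Total DH parameters = number_of_joints * 4
Total = 16 * 4
Total = 64

64


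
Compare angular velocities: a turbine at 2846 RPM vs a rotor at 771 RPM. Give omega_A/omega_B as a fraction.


Given: RPM_A = 2846, RPM_B = 771
omega = 2*pi*RPM/60, so omega_A/omega_B = RPM_A / RPM_B
omega_A/omega_B = 2846 / 771
omega_A/omega_B = 2846/771

2846/771


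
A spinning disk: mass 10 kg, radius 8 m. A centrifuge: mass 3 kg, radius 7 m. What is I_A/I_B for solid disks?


Given: M1=10 kg, R1=8 m, M2=3 kg, R2=7 m
For a disk: I = (1/2)*M*R^2, so I_A/I_B = (M1*R1^2)/(M2*R2^2)
M1*R1^2 = 10*64 = 640
M2*R2^2 = 3*49 = 147
I_A/I_B = 640/147 = 640/147

640/147


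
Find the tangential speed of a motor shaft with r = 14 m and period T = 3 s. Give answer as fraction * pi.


Given: radius r = 14 m, period T = 3 s
Using v = 2*pi*r / T
v = 2*pi*14 / 3
v = 28*pi / 3
v = 28/3*pi m/s

28/3*pi m/s


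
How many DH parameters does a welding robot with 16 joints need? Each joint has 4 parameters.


Given: 16 joints, 4 DH parameters per joint (d, theta, a, alpha)
Total DH parameters = number_of_joints * 4
Total = 16 * 4
Total = 64

64


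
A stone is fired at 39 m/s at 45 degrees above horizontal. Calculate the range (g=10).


Given: v0 = 39 m/s, theta = 45 deg, g = 10 m/s^2
sin(2*45) = sin(90) = 1
Using R = v0^2 * sin(2*theta) / g
R = 39^2 * 1 / 10
R = 1521 / 10
R = 1521/10 m

1521/10 m


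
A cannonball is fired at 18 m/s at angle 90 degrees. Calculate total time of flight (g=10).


Given: v0 = 18 m/s, theta = 90 deg, g = 10 m/s^2
sin(90) = 1
Using T = 2*v0*sin(theta) / g
T = 2*18*1 / 10
T = 36 / 10
T = 18/5 s

18/5 s


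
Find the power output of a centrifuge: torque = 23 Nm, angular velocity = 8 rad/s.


Given: tau = 23 Nm, omega = 8 rad/s
Using P = tau * omega
P = 23 * 8
P = 184 W

184 W


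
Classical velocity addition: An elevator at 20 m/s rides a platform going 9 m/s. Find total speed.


Given: object velocity = 20 m/s, platform velocity = 9 m/s (same direction)
Using classical velocity addition: v_total = v_object + v_platform
v_total = 20 + 9
v_total = 29 m/s

29 m/s


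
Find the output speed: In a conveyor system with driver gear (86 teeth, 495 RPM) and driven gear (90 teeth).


Given: N1 = 86 teeth, w1 = 495 RPM, N2 = 90 teeth
Using N1*w1 = N2*w2
w2 = N1*w1 / N2
w2 = 86*495 / 90
w2 = 42570 / 90
w2 = 473 RPM

473 RPM


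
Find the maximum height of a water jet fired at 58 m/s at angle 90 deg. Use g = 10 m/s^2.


Given: v0 = 58 m/s, theta = 90 deg, g = 10 m/s^2
sin^2(90) = 1
Using H = v0^2 * sin^2(theta) / (2*g)
H = 58^2 * 1 / (2*10)
H = 3364 * 1 / 20
H = 3364 / 20
H = 841/5 m

841/5 m


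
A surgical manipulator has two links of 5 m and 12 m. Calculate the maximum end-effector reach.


Given: L1 = 5 m, L2 = 12 m
For a 2-link planar arm, max reach = L1 + L2 (fully extended)
Max reach = 5 + 12
Max reach = 17 m

17 m


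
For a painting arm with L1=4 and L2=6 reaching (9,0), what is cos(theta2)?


Given: L1 = 4, L2 = 6, target (x, y) = (9, 0)
Using cos(theta2) = (x^2 + y^2 - L1^2 - L2^2) / (2*L1*L2)
x^2 + y^2 = 9^2 + 0 = 81
L1^2 + L2^2 = 16 + 36 = 52
Numerator = 81 - 52 = 29
Denominator = 2*4*6 = 48
cos(theta2) = 29/48 = 29/48

29/48


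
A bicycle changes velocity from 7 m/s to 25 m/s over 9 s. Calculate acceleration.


Given: initial velocity v0 = 7 m/s, final velocity v = 25 m/s, time t = 9 s
Using a = (v - v0) / t
a = (25 - 7) / 9
a = 18 / 9
a = 2 m/s^2

2 m/s^2


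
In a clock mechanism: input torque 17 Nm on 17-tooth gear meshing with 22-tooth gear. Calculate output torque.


Given: N1 = 17, N2 = 22, T1 = 17 Nm
Using T2/T1 = N2/N1
T2 = T1 * N2 / N1
T2 = 17 * 22 / 17
T2 = 374 / 17
T2 = 22 Nm

22 Nm


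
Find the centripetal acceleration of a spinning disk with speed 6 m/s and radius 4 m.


Given: v = 6 m/s, r = 4 m
Using a_c = v^2 / r
a_c = 6^2 / 4
a_c = 36 / 4
a_c = 9 m/s^2

9 m/s^2


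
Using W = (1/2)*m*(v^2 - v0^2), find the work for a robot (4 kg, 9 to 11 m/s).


Given: m = 4 kg, v0 = 9 m/s, v = 11 m/s
Using W = (1/2)*m*(v^2 - v0^2)
v^2 = 11^2 = 121
v0^2 = 9^2 = 81
v^2 - v0^2 = 121 - 81 = 40
W = (1/2)*4*40 = 80 J

80 J


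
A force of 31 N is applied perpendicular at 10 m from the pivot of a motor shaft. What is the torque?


Given: F = 31 N, r = 10 m, angle = 90 deg (perpendicular)
Using tau = F * r * sin(90)
sin(90) = 1
tau = 31 * 10 * 1
tau = 310 Nm

310 Nm


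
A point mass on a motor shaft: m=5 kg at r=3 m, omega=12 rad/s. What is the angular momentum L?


Given: m = 5 kg, r = 3 m, omega = 12 rad/s
For a point mass: I = m*r^2
I = 5*3^2 = 5*9 = 45
L = I*omega = 45*12
L = 540 kg*m^2/s

540 kg*m^2/s


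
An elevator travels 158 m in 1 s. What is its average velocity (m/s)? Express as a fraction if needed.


Given: distance d = 158 m, time t = 1 s
Using v = d / t
v = 158 / 1
v = 158 m/s

158 m/s


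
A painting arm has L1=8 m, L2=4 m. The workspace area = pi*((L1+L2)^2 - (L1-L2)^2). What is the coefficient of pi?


Given: L1 = 8, L2 = 4
(L1+L2)^2 = (12)^2 = 144
(L1-L2)^2 = (4)^2 = 16
Difference = 144 - 16 = 128
This equals 4*L1*L2 = 4*8*4 = 128
Workspace area = 128*pi

128


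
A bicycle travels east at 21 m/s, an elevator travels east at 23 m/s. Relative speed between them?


Given: v_A = 21 m/s east, v_B = 23 m/s east
Both move in the same direction; relative speed = |v_A - v_B|
|21 - 23| = |-2|
= 2 m/s

2 m/s


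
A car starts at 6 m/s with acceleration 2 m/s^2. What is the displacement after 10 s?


Given: v0 = 6 m/s, a = 2 m/s^2, t = 10 s
Using s = v0*t + (1/2)*a*t^2
s = 6*10 + (1/2)*2*10^2
s = 60 + (1/2)*200
s = 60 + 100
s = 160

160 m


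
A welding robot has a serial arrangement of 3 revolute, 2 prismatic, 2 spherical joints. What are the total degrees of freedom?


Given: serial robot with 3 revolute, 2 prismatic, 2 spherical joints
DOF contribution per joint type: revolute=1, prismatic=1, spherical=3, fixed=0
DOF = 3*1 + 2*1 + 2*3
DOF = 11

11


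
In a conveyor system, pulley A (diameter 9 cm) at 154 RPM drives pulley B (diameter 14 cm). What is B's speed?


Given: D1 = 9 cm, w1 = 154 RPM, D2 = 14 cm
Using D1*w1 = D2*w2
w2 = D1*w1 / D2
w2 = 9*154 / 14
w2 = 1386 / 14
w2 = 99 RPM

99 RPM


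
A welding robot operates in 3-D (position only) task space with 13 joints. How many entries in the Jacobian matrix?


Given: task space dimension = 3, joints = 13
Jacobian is a 3 x 13 matrix
Total entries = rows * columns
Total = 3 * 13
Total = 39

39


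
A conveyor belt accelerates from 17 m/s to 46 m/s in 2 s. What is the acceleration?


Given: initial velocity v0 = 17 m/s, final velocity v = 46 m/s, time t = 2 s
Using a = (v - v0) / t
a = (46 - 17) / 2
a = 29 / 2
a = 29/2 m/s^2

29/2 m/s^2


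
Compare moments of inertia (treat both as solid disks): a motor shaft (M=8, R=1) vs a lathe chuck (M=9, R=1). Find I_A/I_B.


Given: M1=8 kg, R1=1 m, M2=9 kg, R2=1 m
For a disk: I = (1/2)*M*R^2, so I_A/I_B = (M1*R1^2)/(M2*R2^2)
M1*R1^2 = 8*1 = 8
M2*R2^2 = 9*1 = 9
I_A/I_B = 8/9 = 8/9

8/9


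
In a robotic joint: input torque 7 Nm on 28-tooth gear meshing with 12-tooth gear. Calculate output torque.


Given: N1 = 28, N2 = 12, T1 = 7 Nm
Using T2/T1 = N2/N1
T2 = T1 * N2 / N1
T2 = 7 * 12 / 28
T2 = 84 / 28
T2 = 3 Nm

3 Nm


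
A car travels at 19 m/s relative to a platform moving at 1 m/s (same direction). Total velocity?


Given: object velocity = 19 m/s, platform velocity = 1 m/s (same direction)
Using classical velocity addition: v_total = v_object + v_platform
v_total = 19 + 1
v_total = 20 m/s

20 m/s


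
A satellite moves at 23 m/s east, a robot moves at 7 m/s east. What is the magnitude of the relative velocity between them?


Given: v_A = 23 m/s east, v_B = 7 m/s east
Both move in the same direction; relative speed = |v_A - v_B|
|23 - 7| = |16|
= 16 m/s

16 m/s


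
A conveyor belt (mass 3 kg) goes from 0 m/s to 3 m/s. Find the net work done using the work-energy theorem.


Given: m = 3 kg, v0 = 0 m/s, v = 3 m/s
Using W = (1/2)*m*(v^2 - v0^2)
v^2 = 3^2 = 9
v0^2 = 0^2 = 0
v^2 - v0^2 = 9 - 0 = 9
W = (1/2)*3*9 = 27/2 J

27/2 J


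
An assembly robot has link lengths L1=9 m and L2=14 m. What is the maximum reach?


Given: L1 = 9 m, L2 = 14 m
For a 2-link planar arm, max reach = L1 + L2 (fully extended)
Max reach = 9 + 14
Max reach = 23 m

23 m


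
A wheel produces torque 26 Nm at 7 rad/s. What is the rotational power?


Given: tau = 26 Nm, omega = 7 rad/s
Using P = tau * omega
P = 26 * 7
P = 182 W

182 W


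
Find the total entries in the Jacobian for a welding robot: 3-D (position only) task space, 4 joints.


Given: task space dimension = 3, joints = 4
Jacobian is a 3 x 4 matrix
Total entries = rows * columns
Total = 3 * 4
Total = 12

12


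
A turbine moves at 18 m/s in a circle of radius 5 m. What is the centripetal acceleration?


Given: v = 18 m/s, r = 5 m
Using a_c = v^2 / r
a_c = 18^2 / 5
a_c = 324 / 5
a_c = 324/5 m/s^2

324/5 m/s^2


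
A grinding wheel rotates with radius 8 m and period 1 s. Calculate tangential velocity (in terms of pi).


Given: radius r = 8 m, period T = 1 s
Using v = 2*pi*r / T
v = 2*pi*8 / 1
v = 16*pi / 1
v = 16*pi m/s

16*pi m/s


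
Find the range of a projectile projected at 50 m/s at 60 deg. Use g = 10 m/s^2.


Given: v0 = 50 m/s, theta = 60 deg, g = 10 m/s^2
sin(2*60) = sin(120) = sqrt(3)/2
Using R = v0^2 * sin(2*theta) / g
R = 50^2 * (sqrt(3)/2) / 10
R = 2500 * sqrt(3) / 20
R = 125*sqrt(3) m

125*sqrt(3) m


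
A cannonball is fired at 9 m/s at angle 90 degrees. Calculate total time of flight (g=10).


Given: v0 = 9 m/s, theta = 90 deg, g = 10 m/s^2
sin(90) = 1
Using T = 2*v0*sin(theta) / g
T = 2*9*1 / 10
T = 18 / 10
T = 9/5 s

9/5 s


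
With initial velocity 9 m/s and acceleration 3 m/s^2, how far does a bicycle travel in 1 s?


Given: v0 = 9 m/s, a = 3 m/s^2, t = 1 s
Using s = v0*t + (1/2)*a*t^2
s = 9*1 + (1/2)*3*1^2
s = 9 + (1/2)*3
s = 9 + 3/2
s = 21/2

21/2 m


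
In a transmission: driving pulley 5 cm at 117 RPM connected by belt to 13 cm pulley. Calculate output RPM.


Given: D1 = 5 cm, w1 = 117 RPM, D2 = 13 cm
Using D1*w1 = D2*w2
w2 = D1*w1 / D2
w2 = 5*117 / 13
w2 = 585 / 13
w2 = 45 RPM

45 RPM


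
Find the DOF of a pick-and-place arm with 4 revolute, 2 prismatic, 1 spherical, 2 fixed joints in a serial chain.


Given: serial robot with 4 revolute, 2 prismatic, 1 spherical, 2 fixed joints
DOF contribution per joint type: revolute=1, prismatic=1, spherical=3, fixed=0
DOF = 4*1 + 2*1 + 1*3 + 2*0
DOF = 9

9


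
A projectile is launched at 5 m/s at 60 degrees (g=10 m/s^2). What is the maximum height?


Given: v0 = 5 m/s, theta = 60 deg, g = 10 m/s^2
sin^2(60) = 3/4
Using H = v0^2 * sin^2(theta) / (2*g)
H = 5^2 * 3/4 / (2*10)
H = 25 * 3/4 / 20
H = 75/4 / 20
H = 15/16 m

15/16 m


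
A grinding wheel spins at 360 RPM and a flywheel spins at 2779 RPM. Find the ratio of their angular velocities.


Given: RPM_A = 360, RPM_B = 2779
omega = 2*pi*RPM/60, so omega_A/omega_B = RPM_A / RPM_B
omega_A/omega_B = 360 / 2779
omega_A/omega_B = 360/2779

360/2779


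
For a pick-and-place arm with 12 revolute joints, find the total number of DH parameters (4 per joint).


Given: 12 joints, 4 DH parameters per joint (d, theta, a, alpha)
Total DH parameters = number_of_joints * 4
Total = 12 * 4
Total = 48

48


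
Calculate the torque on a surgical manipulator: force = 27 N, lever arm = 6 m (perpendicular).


Given: F = 27 N, r = 6 m, angle = 90 deg (perpendicular)
Using tau = F * r * sin(90)
sin(90) = 1
tau = 27 * 6 * 1
tau = 162 Nm

162 Nm


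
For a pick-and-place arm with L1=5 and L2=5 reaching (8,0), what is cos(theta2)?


Given: L1 = 5, L2 = 5, target (x, y) = (8, 0)
Using cos(theta2) = (x^2 + y^2 - L1^2 - L2^2) / (2*L1*L2)
x^2 + y^2 = 8^2 + 0 = 64
L1^2 + L2^2 = 25 + 25 = 50
Numerator = 64 - 50 = 14
Denominator = 2*5*5 = 50
cos(theta2) = 14/50 = 7/25

7/25


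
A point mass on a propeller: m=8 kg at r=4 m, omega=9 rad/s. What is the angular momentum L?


Given: m = 8 kg, r = 4 m, omega = 9 rad/s
For a point mass: I = m*r^2
I = 8*4^2 = 8*16 = 128
L = I*omega = 128*9
L = 1152 kg*m^2/s

1152 kg*m^2/s


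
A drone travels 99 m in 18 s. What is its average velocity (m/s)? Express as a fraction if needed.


Given: distance d = 99 m, time t = 18 s
Using v = d / t
v = 99 / 18
v = 11/2 m/s

11/2 m/s


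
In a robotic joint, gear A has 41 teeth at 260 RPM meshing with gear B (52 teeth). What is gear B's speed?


Given: N1 = 41 teeth, w1 = 260 RPM, N2 = 52 teeth
Using N1*w1 = N2*w2
w2 = N1*w1 / N2
w2 = 41*260 / 52
w2 = 10660 / 52
w2 = 205 RPM

205 RPM


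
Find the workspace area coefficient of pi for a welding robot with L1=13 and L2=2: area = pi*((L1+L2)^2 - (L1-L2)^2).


Given: L1 = 13, L2 = 2
(L1+L2)^2 = (15)^2 = 225
(L1-L2)^2 = (11)^2 = 121
Difference = 225 - 121 = 104
This equals 4*L1*L2 = 4*13*2 = 104
Workspace area = 104*pi

104


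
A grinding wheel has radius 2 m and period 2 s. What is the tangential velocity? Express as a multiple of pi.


Given: radius r = 2 m, period T = 2 s
Using v = 2*pi*r / T
v = 2*pi*2 / 2
v = 4*pi / 2
v = 2*pi m/s

2*pi m/s


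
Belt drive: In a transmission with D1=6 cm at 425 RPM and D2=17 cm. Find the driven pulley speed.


Given: D1 = 6 cm, w1 = 425 RPM, D2 = 17 cm
Using D1*w1 = D2*w2
w2 = D1*w1 / D2
w2 = 6*425 / 17
w2 = 2550 / 17
w2 = 150 RPM

150 RPM


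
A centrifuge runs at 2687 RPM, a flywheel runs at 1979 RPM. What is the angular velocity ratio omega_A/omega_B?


Given: RPM_A = 2687, RPM_B = 1979
omega = 2*pi*RPM/60, so omega_A/omega_B = RPM_A / RPM_B
omega_A/omega_B = 2687 / 1979
omega_A/omega_B = 2687/1979

2687/1979


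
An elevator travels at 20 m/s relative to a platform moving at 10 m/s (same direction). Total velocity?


Given: object velocity = 20 m/s, platform velocity = 10 m/s (same direction)
Using classical velocity addition: v_total = v_object + v_platform
v_total = 20 + 10
v_total = 30 m/s

30 m/s


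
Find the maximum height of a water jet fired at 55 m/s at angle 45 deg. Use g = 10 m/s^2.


Given: v0 = 55 m/s, theta = 45 deg, g = 10 m/s^2
sin^2(45) = 1/2
Using H = v0^2 * sin^2(theta) / (2*g)
H = 55^2 * 1/2 / (2*10)
H = 3025 * 1/2 / 20
H = 3025/2 / 20
H = 605/8 m

605/8 m


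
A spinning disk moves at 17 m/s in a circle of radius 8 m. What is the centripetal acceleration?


Given: v = 17 m/s, r = 8 m
Using a_c = v^2 / r
a_c = 17^2 / 8
a_c = 289 / 8
a_c = 289/8 m/s^2

289/8 m/s^2


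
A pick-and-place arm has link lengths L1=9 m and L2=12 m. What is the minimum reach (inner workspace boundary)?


Given: L1 = 9 m, L2 = 12 m
For a 2-link planar arm, min reach = |L1 - L2| (second link folded back)
Min reach = |9 - 12|
Min reach = 3 m

3 m


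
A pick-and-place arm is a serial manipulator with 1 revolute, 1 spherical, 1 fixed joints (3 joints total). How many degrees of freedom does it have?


Given: serial robot with 1 revolute, 1 spherical, 1 fixed joints
DOF contribution per joint type: revolute=1, prismatic=1, spherical=3, fixed=0
DOF = 1*1 + 1*3 + 1*0
DOF = 4

4


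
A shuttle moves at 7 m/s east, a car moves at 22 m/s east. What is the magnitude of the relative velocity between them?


Given: v_A = 7 m/s east, v_B = 22 m/s east
Both move in the same direction; relative speed = |v_A - v_B|
|7 - 22| = |-15|
= 15 m/s

15 m/s


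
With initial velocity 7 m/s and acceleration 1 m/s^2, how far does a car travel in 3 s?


Given: v0 = 7 m/s, a = 1 m/s^2, t = 3 s
Using s = v0*t + (1/2)*a*t^2
s = 7*3 + (1/2)*1*3^2
s = 21 + (1/2)*9
s = 21 + 9/2
s = 51/2

51/2 m


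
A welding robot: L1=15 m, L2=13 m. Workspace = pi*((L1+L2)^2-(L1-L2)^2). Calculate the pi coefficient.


Given: L1 = 15, L2 = 13
(L1+L2)^2 = (28)^2 = 784
(L1-L2)^2 = (2)^2 = 4
Difference = 784 - 4 = 780
This equals 4*L1*L2 = 4*15*13 = 780
Workspace area = 780*pi

780


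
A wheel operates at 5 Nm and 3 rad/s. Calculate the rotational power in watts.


Given: tau = 5 Nm, omega = 3 rad/s
Using P = tau * omega
P = 5 * 3
P = 15 W

15 W


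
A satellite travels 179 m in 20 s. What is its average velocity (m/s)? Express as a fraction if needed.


Given: distance d = 179 m, time t = 20 s
Using v = d / t
v = 179 / 20
v = 179/20 m/s

179/20 m/s


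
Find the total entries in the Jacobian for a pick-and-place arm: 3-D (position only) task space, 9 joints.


Given: task space dimension = 3, joints = 9
Jacobian is a 3 x 9 matrix
Total entries = rows * columns
Total = 3 * 9
Total = 27

27


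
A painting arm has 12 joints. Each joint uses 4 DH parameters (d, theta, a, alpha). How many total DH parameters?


Given: 12 joints, 4 DH parameters per joint (d, theta, a, alpha)
Total DH parameters = number_of_joints * 4
Total = 12 * 4
Total = 48

48


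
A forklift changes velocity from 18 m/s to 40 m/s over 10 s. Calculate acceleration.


Given: initial velocity v0 = 18 m/s, final velocity v = 40 m/s, time t = 10 s
Using a = (v - v0) / t
a = (40 - 18) / 10
a = 22 / 10
a = 11/5 m/s^2

11/5 m/s^2


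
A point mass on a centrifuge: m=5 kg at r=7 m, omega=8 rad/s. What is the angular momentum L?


Given: m = 5 kg, r = 7 m, omega = 8 rad/s
For a point mass: I = m*r^2
I = 5*7^2 = 5*49 = 245
L = I*omega = 245*8
L = 1960 kg*m^2/s

1960 kg*m^2/s


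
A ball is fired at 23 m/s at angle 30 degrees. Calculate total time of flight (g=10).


Given: v0 = 23 m/s, theta = 30 deg, g = 10 m/s^2
sin(30) = 1/2
Using T = 2*v0*sin(theta) / g
T = 2*23*1/2 / 10
T = 23 / 10
T = 23/10 s

23/10 s


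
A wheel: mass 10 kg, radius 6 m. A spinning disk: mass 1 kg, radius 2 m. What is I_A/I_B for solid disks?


Given: M1=10 kg, R1=6 m, M2=1 kg, R2=2 m
For a disk: I = (1/2)*M*R^2, so I_A/I_B = (M1*R1^2)/(M2*R2^2)
M1*R1^2 = 10*36 = 360
M2*R2^2 = 1*4 = 4
I_A/I_B = 360/4 = 90

90


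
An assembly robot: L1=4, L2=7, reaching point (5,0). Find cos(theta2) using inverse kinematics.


Given: L1 = 4, L2 = 7, target (x, y) = (5, 0)
Using cos(theta2) = (x^2 + y^2 - L1^2 - L2^2) / (2*L1*L2)
x^2 + y^2 = 5^2 + 0 = 25
L1^2 + L2^2 = 16 + 49 = 65
Numerator = 25 - 65 = -40
Denominator = 2*4*7 = 56
cos(theta2) = -40/56 = -5/7

-5/7


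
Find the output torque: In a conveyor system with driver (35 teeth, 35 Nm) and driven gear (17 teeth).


Given: N1 = 35, N2 = 17, T1 = 35 Nm
Using T2/T1 = N2/N1
T2 = T1 * N2 / N1
T2 = 35 * 17 / 35
T2 = 595 / 35
T2 = 17 Nm

17 Nm


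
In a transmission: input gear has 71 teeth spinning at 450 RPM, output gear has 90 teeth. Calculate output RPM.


Given: N1 = 71 teeth, w1 = 450 RPM, N2 = 90 teeth
Using N1*w1 = N2*w2
w2 = N1*w1 / N2
w2 = 71*450 / 90
w2 = 31950 / 90
w2 = 355 RPM

355 RPM


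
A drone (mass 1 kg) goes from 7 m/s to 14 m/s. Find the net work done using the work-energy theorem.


Given: m = 1 kg, v0 = 7 m/s, v = 14 m/s
Using W = (1/2)*m*(v^2 - v0^2)
v^2 = 14^2 = 196
v0^2 = 7^2 = 49
v^2 - v0^2 = 196 - 49 = 147
W = (1/2)*1*147 = 147/2 J

147/2 J


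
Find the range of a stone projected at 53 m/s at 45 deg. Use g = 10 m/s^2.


Given: v0 = 53 m/s, theta = 45 deg, g = 10 m/s^2
sin(2*45) = sin(90) = 1
Using R = v0^2 * sin(2*theta) / g
R = 53^2 * 1 / 10
R = 2809 / 10
R = 2809/10 m

2809/10 m


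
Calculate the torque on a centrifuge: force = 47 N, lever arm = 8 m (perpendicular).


Given: F = 47 N, r = 8 m, angle = 90 deg (perpendicular)
Using tau = F * r * sin(90)
sin(90) = 1
tau = 47 * 8 * 1
tau = 376 Nm

376 Nm


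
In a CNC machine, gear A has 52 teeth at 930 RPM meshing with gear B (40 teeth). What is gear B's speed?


Given: N1 = 52 teeth, w1 = 930 RPM, N2 = 40 teeth
Using N1*w1 = N2*w2
w2 = N1*w1 / N2
w2 = 52*930 / 40
w2 = 48360 / 40
w2 = 1209 RPM

1209 RPM


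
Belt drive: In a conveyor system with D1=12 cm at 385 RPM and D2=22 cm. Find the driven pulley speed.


Given: D1 = 12 cm, w1 = 385 RPM, D2 = 22 cm
Using D1*w1 = D2*w2
w2 = D1*w1 / D2
w2 = 12*385 / 22
w2 = 4620 / 22
w2 = 210 RPM

210 RPM


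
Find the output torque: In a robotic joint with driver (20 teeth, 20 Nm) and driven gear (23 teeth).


Given: N1 = 20, N2 = 23, T1 = 20 Nm
Using T2/T1 = N2/N1
T2 = T1 * N2 / N1
T2 = 20 * 23 / 20
T2 = 460 / 20
T2 = 23 Nm

23 Nm


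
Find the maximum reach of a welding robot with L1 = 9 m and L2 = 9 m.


Given: L1 = 9 m, L2 = 9 m
For a 2-link planar arm, max reach = L1 + L2 (fully extended)
Max reach = 9 + 9
Max reach = 18 m

18 m


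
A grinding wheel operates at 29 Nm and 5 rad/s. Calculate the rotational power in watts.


Given: tau = 29 Nm, omega = 5 rad/s
Using P = tau * omega
P = 29 * 5
P = 145 W

145 W


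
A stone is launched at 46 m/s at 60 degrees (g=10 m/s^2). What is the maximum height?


Given: v0 = 46 m/s, theta = 60 deg, g = 10 m/s^2
sin^2(60) = 3/4
Using H = v0^2 * sin^2(theta) / (2*g)
H = 46^2 * 3/4 / (2*10)
H = 2116 * 3/4 / 20
H = 1587 / 20
H = 1587/20 m

1587/20 m


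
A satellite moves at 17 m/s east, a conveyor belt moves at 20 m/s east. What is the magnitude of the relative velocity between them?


Given: v_A = 17 m/s east, v_B = 20 m/s east
Both move in the same direction; relative speed = |v_A - v_B|
|17 - 20| = |-3|
= 3 m/s

3 m/s


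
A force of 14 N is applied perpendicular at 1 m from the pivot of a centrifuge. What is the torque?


Given: F = 14 N, r = 1 m, angle = 90 deg (perpendicular)
Using tau = F * r * sin(90)
sin(90) = 1
tau = 14 * 1 * 1
tau = 14 Nm

14 Nm


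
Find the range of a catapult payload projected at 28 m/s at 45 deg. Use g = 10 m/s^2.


Given: v0 = 28 m/s, theta = 45 deg, g = 10 m/s^2
sin(2*45) = sin(90) = 1
Using R = v0^2 * sin(2*theta) / g
R = 28^2 * 1 / 10
R = 784 / 10
R = 392/5 m

392/5 m


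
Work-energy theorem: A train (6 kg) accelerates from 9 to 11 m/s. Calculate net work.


Given: m = 6 kg, v0 = 9 m/s, v = 11 m/s
Using W = (1/2)*m*(v^2 - v0^2)
v^2 = 11^2 = 121
v0^2 = 9^2 = 81
v^2 - v0^2 = 121 - 81 = 40
W = (1/2)*6*40 = 120 J

120 J


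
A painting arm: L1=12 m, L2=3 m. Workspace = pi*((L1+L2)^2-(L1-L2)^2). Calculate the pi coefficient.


Given: L1 = 12, L2 = 3
(L1+L2)^2 = (15)^2 = 225
(L1-L2)^2 = (9)^2 = 81
Difference = 225 - 81 = 144
This equals 4*L1*L2 = 4*12*3 = 144
Workspace area = 144*pi

144


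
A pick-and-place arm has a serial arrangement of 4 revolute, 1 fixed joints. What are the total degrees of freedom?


Given: serial robot with 4 revolute, 1 fixed joints
DOF contribution per joint type: revolute=1, prismatic=1, spherical=3, fixed=0
DOF = 4*1 + 1*0
DOF = 4

4


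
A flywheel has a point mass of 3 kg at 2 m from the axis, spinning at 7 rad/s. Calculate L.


Given: m = 3 kg, r = 2 m, omega = 7 rad/s
For a point mass: I = m*r^2
I = 3*2^2 = 3*4 = 12
L = I*omega = 12*7
L = 84 kg*m^2/s

84 kg*m^2/s


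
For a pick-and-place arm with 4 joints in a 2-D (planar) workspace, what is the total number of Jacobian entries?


Given: task space dimension = 2, joints = 4
Jacobian is a 2 x 4 matrix
Total entries = rows * columns
Total = 2 * 4
Total = 8

8


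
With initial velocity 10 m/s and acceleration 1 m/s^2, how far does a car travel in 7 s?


Given: v0 = 10 m/s, a = 1 m/s^2, t = 7 s
Using s = v0*t + (1/2)*a*t^2
s = 10*7 + (1/2)*1*7^2
s = 70 + (1/2)*49
s = 70 + 49/2
s = 189/2

189/2 m


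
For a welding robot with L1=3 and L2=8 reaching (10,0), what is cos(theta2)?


Given: L1 = 3, L2 = 8, target (x, y) = (10, 0)
Using cos(theta2) = (x^2 + y^2 - L1^2 - L2^2) / (2*L1*L2)
x^2 + y^2 = 10^2 + 0 = 100
L1^2 + L2^2 = 9 + 64 = 73
Numerator = 100 - 73 = 27
Denominator = 2*3*8 = 48
cos(theta2) = 27/48 = 9/16

9/16


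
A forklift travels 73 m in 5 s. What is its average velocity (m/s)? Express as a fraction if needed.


Given: distance d = 73 m, time t = 5 s
Using v = d / t
v = 73 / 5
v = 73/5 m/s

73/5 m/s


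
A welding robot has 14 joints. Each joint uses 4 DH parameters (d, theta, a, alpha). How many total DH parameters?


Given: 14 joints, 4 DH parameters per joint (d, theta, a, alpha)
Total DH parameters = number_of_joints * 4
Total = 14 * 4
Total = 56

56


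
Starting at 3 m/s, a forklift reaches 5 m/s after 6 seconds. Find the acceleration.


Given: initial velocity v0 = 3 m/s, final velocity v = 5 m/s, time t = 6 s
Using a = (v - v0) / t
a = (5 - 3) / 6
a = 2 / 6
a = 1/3 m/s^2

1/3 m/s^2


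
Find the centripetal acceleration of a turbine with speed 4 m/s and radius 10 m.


Given: v = 4 m/s, r = 10 m
Using a_c = v^2 / r
a_c = 4^2 / 10
a_c = 16 / 10
a_c = 8/5 m/s^2

8/5 m/s^2


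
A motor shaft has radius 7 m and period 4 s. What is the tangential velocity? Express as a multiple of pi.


Given: radius r = 7 m, period T = 4 s
Using v = 2*pi*r / T
v = 2*pi*7 / 4
v = 14*pi / 4
v = 7/2*pi m/s

7/2*pi m/s


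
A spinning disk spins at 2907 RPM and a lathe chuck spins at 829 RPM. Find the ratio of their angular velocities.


Given: RPM_A = 2907, RPM_B = 829
omega = 2*pi*RPM/60, so omega_A/omega_B = RPM_A / RPM_B
omega_A/omega_B = 2907 / 829
omega_A/omega_B = 2907/829

2907/829


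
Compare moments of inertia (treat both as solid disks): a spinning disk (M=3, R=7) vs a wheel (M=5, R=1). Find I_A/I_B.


Given: M1=3 kg, R1=7 m, M2=5 kg, R2=1 m
For a disk: I = (1/2)*M*R^2, so I_A/I_B = (M1*R1^2)/(M2*R2^2)
M1*R1^2 = 3*49 = 147
M2*R2^2 = 5*1 = 5
I_A/I_B = 147/5 = 147/5

147/5


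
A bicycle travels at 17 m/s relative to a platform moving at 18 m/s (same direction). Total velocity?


Given: object velocity = 17 m/s, platform velocity = 18 m/s (same direction)
Using classical velocity addition: v_total = v_object + v_platform
v_total = 17 + 18
v_total = 35 m/s

35 m/s


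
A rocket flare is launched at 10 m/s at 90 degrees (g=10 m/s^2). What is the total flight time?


Given: v0 = 10 m/s, theta = 90 deg, g = 10 m/s^2
sin(90) = 1
Using T = 2*v0*sin(theta) / g
T = 2*10*1 / 10
T = 20 / 10
T = 2 s

2 s


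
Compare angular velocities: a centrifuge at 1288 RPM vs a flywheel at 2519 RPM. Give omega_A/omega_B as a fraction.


Given: RPM_A = 1288, RPM_B = 2519
omega = 2*pi*RPM/60, so omega_A/omega_B = RPM_A / RPM_B
omega_A/omega_B = 1288 / 2519
omega_A/omega_B = 1288/2519

1288/2519


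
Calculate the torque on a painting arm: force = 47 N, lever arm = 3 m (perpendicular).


Given: F = 47 N, r = 3 m, angle = 90 deg (perpendicular)
Using tau = F * r * sin(90)
sin(90) = 1
tau = 47 * 3 * 1
tau = 141 Nm

141 Nm


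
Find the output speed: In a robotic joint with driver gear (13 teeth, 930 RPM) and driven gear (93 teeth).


Given: N1 = 13 teeth, w1 = 930 RPM, N2 = 93 teeth
Using N1*w1 = N2*w2
w2 = N1*w1 / N2
w2 = 13*930 / 93
w2 = 12090 / 93
w2 = 130 RPM

130 RPM


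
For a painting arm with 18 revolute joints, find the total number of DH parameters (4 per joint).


Given: 18 joints, 4 DH parameters per joint (d, theta, a, alpha)
Total DH parameters = number_of_joints * 4
Total = 18 * 4
Total = 72

72


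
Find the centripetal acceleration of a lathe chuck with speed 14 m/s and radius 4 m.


Given: v = 14 m/s, r = 4 m
Using a_c = v^2 / r
a_c = 14^2 / 4
a_c = 196 / 4
a_c = 49 m/s^2

49 m/s^2


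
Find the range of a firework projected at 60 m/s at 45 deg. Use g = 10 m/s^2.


Given: v0 = 60 m/s, theta = 45 deg, g = 10 m/s^2
sin(2*45) = sin(90) = 1
Using R = v0^2 * sin(2*theta) / g
R = 60^2 * 1 / 10
R = 3600 / 10
R = 360 m

360 m


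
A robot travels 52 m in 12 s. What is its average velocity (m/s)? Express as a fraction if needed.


Given: distance d = 52 m, time t = 12 s
Using v = d / t
v = 52 / 12
v = 13/3 m/s

13/3 m/s


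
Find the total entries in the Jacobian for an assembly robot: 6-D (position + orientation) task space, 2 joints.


Given: task space dimension = 6, joints = 2
Jacobian is a 6 x 2 matrix
Total entries = rows * columns
Total = 6 * 2
Total = 12

12


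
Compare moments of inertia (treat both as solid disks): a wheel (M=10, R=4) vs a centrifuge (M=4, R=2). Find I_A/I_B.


Given: M1=10 kg, R1=4 m, M2=4 kg, R2=2 m
For a disk: I = (1/2)*M*R^2, so I_A/I_B = (M1*R1^2)/(M2*R2^2)
M1*R1^2 = 10*16 = 160
M2*R2^2 = 4*4 = 16
I_A/I_B = 160/16 = 10

10


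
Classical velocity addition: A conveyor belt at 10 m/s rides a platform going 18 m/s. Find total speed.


Given: object velocity = 10 m/s, platform velocity = 18 m/s (same direction)
Using classical velocity addition: v_total = v_object + v_platform
v_total = 10 + 18
v_total = 28 m/s

28 m/s
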